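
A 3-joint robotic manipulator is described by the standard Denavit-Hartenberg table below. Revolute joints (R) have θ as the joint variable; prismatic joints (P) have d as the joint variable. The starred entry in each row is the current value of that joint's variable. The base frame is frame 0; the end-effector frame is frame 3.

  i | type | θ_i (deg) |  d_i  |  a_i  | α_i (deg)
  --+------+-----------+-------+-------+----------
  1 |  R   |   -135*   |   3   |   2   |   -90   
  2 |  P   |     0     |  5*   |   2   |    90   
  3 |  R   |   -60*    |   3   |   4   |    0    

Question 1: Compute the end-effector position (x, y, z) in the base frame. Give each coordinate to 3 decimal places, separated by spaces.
-3.157 -5.329 6.000

after link 1: o_1 = (-1.4142, -1.4142, 3.0000)
after link 2: o_2 = (0.7071, -6.3640, 3.0000)
after link 3: o_3 = (-3.1566, -5.3287, 6.0000)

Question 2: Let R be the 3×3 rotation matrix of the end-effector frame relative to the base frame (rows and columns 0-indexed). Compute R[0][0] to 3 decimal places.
-0.966

End-effector x-axis (col 0 of R) = (-0.9659,0.2588,0.0000)
R[0][0] = -0.9659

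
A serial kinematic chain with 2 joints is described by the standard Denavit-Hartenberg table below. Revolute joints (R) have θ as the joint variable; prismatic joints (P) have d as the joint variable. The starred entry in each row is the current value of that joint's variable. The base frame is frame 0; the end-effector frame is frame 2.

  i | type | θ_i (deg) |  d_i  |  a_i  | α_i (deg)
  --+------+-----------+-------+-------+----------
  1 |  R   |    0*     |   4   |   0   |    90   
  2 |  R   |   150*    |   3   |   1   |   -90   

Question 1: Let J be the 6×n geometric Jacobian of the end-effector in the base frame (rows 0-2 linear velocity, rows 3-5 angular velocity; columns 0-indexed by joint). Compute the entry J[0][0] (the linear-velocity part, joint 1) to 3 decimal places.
axis z_0 = ẑ; lever o_n−o_0 = (-0.8660,-3.0000,4.5000)
cross product → J_v[:, 0] = (3.0000,-0.8660,0.0000)
J_ω[:, 0] = z_0
entry J[0][0] = 3.0000

3.000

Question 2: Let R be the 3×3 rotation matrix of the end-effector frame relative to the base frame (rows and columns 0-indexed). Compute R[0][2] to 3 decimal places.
-0.500

End-effector z-axis (col 2 of R) = (-0.5000,-0.0000,-0.8660)
R[0][2] = -0.5000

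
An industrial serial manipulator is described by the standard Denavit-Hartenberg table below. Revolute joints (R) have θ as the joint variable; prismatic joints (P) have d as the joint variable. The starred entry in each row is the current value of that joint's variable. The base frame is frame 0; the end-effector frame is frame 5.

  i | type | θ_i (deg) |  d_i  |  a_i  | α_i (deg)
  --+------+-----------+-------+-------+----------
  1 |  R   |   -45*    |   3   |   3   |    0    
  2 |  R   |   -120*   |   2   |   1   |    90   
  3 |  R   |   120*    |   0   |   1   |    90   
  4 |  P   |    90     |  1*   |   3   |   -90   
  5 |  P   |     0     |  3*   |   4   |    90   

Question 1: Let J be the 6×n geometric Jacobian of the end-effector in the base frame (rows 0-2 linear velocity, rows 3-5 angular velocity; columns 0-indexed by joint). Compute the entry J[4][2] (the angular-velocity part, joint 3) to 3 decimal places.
0.966

axis z_2 = (-0.2588,0.9659,0.0000); lever o_n−o_2 = (-3.6142,6.2785,-1.2321)
cross product → J_v[:, 2] = (-1.1901,-0.3189,1.8660)
J_ω[:, 2] = z_2
entry J[4][2] = 0.9659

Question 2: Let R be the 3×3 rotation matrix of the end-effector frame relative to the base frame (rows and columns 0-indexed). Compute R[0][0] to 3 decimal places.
End-effector x-axis (col 0 of R) = (-0.2588,0.9659,0.0000)
R[0][0] = -0.2588

-0.259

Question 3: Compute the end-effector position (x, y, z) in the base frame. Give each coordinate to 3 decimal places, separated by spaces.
after link 1: o_1 = (2.1213, -2.1213, 3.0000)
after link 2: o_2 = (1.1554, -2.3801, 5.0000)
after link 3: o_3 = (1.6384, -2.2507, 5.8660)
after link 4: o_4 = (0.0254, 0.4229, 6.3660)
after link 5: o_5 = (-2.4588, 3.8984, 3.7679)

-2.459 3.898 3.768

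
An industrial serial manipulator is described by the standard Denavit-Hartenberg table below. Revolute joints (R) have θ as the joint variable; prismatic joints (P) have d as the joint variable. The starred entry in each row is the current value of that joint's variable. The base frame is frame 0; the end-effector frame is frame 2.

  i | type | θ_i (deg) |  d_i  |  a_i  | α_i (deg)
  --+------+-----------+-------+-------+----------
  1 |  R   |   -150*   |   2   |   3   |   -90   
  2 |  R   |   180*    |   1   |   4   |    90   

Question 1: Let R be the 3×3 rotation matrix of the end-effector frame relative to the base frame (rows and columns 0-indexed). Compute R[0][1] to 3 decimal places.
End-effector y-axis (col 1 of R) = (0.5000,-0.8660,0.0000)
R[0][1] = 0.5000

0.500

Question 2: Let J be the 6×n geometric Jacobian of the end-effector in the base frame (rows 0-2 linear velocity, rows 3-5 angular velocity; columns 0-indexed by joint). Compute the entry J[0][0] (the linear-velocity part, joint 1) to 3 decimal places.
axis z_0 = ẑ; lever o_n−o_0 = (1.3660,-0.3660,2.0000)
cross product → J_v[:, 0] = (0.3660,1.3660,-0.0000)
J_ω[:, 0] = z_0
entry J[0][0] = 0.3660

0.366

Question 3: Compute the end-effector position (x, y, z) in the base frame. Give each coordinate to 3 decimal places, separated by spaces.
1.366 -0.366 2.000

after link 1: o_1 = (-2.5981, -1.5000, 2.0000)
after link 2: o_2 = (1.3660, -0.3660, 2.0000)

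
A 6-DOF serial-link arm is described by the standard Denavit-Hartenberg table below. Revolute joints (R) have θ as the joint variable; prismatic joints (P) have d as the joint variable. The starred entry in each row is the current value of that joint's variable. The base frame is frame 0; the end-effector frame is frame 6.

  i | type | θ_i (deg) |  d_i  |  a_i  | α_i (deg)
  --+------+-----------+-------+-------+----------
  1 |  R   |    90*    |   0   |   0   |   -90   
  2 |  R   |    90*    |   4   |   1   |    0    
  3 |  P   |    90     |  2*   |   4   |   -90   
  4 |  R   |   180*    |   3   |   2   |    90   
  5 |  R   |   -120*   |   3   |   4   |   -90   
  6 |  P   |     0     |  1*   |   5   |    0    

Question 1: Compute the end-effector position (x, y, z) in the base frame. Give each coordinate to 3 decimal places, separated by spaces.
after link 1: o_1 = (0.0000, 0.0000, 0.0000)
after link 2: o_2 = (-4.0000, 0.0000, -1.0000)
after link 3: o_3 = (-6.0000, -4.0000, -1.0000)
after link 4: o_4 = (-6.0000, -2.0000, 2.0000)
after link 5: o_5 = (-3.0000, -4.0000, -1.4641)
after link 6: o_6 = (-3.0000, -5.6340, -6.2942)

-3.000 -5.634 -6.294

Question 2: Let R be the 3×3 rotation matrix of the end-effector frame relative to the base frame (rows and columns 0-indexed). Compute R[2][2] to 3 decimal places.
End-effector z-axis (col 2 of R) = (0.0000,0.8660,-0.5000)
R[2][2] = -0.5000

-0.500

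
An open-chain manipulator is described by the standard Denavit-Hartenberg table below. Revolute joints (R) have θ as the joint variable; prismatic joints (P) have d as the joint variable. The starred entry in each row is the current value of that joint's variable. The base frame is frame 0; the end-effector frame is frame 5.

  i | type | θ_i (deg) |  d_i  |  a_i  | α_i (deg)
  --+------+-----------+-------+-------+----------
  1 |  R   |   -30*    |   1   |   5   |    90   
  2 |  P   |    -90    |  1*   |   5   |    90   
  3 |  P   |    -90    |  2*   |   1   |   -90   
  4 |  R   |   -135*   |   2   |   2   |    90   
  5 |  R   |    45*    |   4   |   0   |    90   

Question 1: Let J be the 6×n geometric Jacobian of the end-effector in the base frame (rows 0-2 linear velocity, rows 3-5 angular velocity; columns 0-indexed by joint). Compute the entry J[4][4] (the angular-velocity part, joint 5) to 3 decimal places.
axis z_4 = (0.2588,-0.9659,0.0000); lever o_n−o_4 = (1.0353,-3.8637,0.0000)
cross product → J_v[:, 4] = (0.0000,0.0000,0.0000)
J_ω[:, 4] = z_4
entry J[4][4] = -0.9659

-0.966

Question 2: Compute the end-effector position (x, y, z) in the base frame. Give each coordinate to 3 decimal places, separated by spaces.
after link 1: o_1 = (4.3301, -2.5000, 1.0000)
after link 2: o_2 = (3.8301, -3.3660, -4.0000)
after link 3: o_3 = (2.5981, -1.5000, -4.0000)
after link 4: o_4 = (0.6662, -2.0176, -6.0000)
after link 5: o_5 = (1.7015, -5.8813, -6.0000)

1.702 -5.881 -6.000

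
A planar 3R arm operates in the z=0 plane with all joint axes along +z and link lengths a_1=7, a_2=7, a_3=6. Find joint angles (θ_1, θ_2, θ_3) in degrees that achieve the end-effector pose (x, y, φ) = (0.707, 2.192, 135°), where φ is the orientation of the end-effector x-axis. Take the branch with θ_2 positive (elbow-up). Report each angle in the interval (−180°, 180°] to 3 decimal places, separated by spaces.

-90.004 135.000 90.004

wrist centre = target − a_3·(cos φ, sin φ) = (4.9496, -2.0506)
cos θ_2 = (28.7041−7²−7²)/(2·7·7) = -0.7071; θ_2 = 134.9996° (elbow-up)
β = atan2(-2.0506,4.9496) = -22.5043°; ψ = atan2(4.9498,2.0503) = 67.4998°
θ_1 = β − ψ = -90.0041°
θ_3 = φ − θ_1 − θ_2 = 90.0045° (wrapped to (-180°,180°])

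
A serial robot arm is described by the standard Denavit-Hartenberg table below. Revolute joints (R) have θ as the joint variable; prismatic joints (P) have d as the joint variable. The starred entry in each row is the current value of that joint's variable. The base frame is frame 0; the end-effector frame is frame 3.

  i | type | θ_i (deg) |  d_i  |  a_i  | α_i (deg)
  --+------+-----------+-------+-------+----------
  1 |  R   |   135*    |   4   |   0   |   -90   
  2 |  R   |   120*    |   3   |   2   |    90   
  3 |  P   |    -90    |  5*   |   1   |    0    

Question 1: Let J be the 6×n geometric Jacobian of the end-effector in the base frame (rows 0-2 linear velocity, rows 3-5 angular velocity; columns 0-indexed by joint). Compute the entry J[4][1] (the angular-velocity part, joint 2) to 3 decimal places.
-0.707

axis z_1 = (-0.7071,-0.7071,0.0000); lever o_n−o_1 = (-3.7690,0.9405,-4.2321)
cross product → J_v[:, 1] = (2.9925,-2.9925,-3.3301)
J_ω[:, 1] = z_1
entry J[4][1] = -0.7071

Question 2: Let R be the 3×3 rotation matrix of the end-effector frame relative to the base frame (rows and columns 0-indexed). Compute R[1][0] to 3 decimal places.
End-effector x-axis (col 0 of R) = (0.7071,0.7071,-0.0000)
R[1][0] = 0.7071

0.707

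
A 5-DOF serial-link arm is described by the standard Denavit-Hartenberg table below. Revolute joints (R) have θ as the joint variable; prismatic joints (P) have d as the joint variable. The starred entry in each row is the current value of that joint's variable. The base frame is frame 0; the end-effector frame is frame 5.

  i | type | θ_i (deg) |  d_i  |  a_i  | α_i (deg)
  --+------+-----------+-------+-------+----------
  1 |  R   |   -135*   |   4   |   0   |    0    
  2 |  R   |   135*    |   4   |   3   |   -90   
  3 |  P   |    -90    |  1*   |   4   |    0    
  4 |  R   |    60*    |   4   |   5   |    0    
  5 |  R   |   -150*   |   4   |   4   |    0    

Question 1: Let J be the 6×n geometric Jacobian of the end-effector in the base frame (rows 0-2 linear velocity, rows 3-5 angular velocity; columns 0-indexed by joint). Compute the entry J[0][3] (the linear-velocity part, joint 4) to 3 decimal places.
axis z_3 = (0.0000,1.0000,0.0000); lever o_n−o_3 = (0.3301,8.0000,2.5000)
cross product → J_v[:, 3] = (2.5000,0.0000,-0.3301)
J_ω[:, 3] = z_3
entry J[0][3] = 2.5000

2.500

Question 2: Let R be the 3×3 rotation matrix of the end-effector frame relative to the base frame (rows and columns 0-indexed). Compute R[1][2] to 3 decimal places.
End-effector z-axis (col 2 of R) = (0.0000,1.0000,0.0000)
R[1][2] = 1.0000

1.000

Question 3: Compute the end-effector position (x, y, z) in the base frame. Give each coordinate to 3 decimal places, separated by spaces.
3.330 9.000 14.500

after link 1: o_1 = (0.0000, 0.0000, 4.0000)
after link 2: o_2 = (3.0000, 0.0000, 8.0000)
after link 3: o_3 = (3.0000, 1.0000, 12.0000)
after link 4: o_4 = (7.3301, 5.0000, 14.5000)
after link 5: o_5 = (3.3301, 9.0000, 14.5000)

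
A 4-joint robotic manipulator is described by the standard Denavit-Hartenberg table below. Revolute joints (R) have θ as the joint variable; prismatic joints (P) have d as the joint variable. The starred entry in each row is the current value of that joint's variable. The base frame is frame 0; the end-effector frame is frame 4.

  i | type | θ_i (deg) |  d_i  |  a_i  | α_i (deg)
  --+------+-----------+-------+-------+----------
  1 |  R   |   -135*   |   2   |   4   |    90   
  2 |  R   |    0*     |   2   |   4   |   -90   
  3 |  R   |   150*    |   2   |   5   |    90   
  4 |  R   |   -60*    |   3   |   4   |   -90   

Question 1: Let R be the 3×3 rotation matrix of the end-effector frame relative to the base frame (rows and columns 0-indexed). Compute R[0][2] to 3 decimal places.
0.837

End-effector z-axis (col 2 of R) = (0.8365,0.2241,0.5000)
R[0][2] = 0.8365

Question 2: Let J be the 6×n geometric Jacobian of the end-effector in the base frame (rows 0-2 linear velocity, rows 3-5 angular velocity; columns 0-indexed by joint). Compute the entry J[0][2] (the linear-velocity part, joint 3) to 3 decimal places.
axis z_2 = (0.0000,0.0000,1.0000); lever o_n−o_2 = (7.5379,-1.0860,-1.4641)
cross product → J_v[:, 2] = (1.0860,7.5379,-0.0000)
J_ω[:, 2] = z_2
entry J[0][2] = 1.0860

1.086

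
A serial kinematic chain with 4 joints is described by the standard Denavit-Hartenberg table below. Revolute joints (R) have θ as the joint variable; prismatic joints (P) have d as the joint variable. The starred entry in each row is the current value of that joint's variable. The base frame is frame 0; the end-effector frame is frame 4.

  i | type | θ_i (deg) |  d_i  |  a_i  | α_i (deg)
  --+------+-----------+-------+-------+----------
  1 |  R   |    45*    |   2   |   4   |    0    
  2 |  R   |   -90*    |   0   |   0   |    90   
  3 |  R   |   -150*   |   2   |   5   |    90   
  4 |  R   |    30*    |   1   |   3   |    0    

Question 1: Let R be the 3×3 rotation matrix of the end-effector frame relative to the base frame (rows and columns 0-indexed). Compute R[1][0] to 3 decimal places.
End-effector x-axis (col 0 of R) = (-0.8839,0.1768,-0.4330)
R[1][0] = 0.1768

0.177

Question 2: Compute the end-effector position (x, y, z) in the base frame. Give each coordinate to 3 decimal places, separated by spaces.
after link 1: o_1 = (2.8284, 2.8284, 2.0000)
after link 2: o_2 = (2.8284, 2.8284, 2.0000)
after link 3: o_3 = (-1.6476, 4.4761, -0.5000)
after link 4: o_4 = (-4.6529, 5.3600, -0.9330)

-4.653 5.360 -0.933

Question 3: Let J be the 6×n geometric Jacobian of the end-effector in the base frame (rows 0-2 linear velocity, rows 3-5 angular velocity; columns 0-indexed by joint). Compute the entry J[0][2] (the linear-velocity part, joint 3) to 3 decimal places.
axis z_2 = (-0.7071,-0.7071,0.0000); lever o_n−o_2 = (-7.4813,2.5315,-2.9330)
cross product → J_v[:, 2] = (2.0740,-2.0740,-7.0801)
J_ω[:, 2] = z_2
entry J[0][2] = 2.0740

2.074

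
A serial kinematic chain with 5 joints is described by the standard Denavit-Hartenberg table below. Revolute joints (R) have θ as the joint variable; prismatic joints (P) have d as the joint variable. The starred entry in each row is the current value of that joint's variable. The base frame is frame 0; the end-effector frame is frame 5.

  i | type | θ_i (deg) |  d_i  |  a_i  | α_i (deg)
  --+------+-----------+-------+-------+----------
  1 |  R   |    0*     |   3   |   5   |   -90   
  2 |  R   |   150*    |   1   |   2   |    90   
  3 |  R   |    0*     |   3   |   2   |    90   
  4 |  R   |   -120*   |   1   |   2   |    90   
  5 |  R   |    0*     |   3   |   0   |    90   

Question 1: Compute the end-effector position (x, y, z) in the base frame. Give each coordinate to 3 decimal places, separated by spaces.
after link 1: o_1 = (5.0000, 0.0000, 3.0000)
after link 2: o_2 = (3.2679, 1.0000, 2.0000)
after link 3: o_3 = (3.0359, 1.0000, -1.5981)
after link 4: o_4 = (3.0359, 0.0000, 0.4019)
after link 5: o_5 = (6.0359, 0.0000, 0.4019)

6.036 0.000 0.402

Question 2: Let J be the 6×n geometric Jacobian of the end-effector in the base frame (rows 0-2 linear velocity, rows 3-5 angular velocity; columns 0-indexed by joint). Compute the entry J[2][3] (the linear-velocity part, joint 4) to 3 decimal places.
3.000

axis z_3 = (0.0000,-1.0000,-0.0000); lever o_n−o_3 = (3.0000,-1.0000,2.0000)
cross product → J_v[:, 3] = (-2.0000,-0.0000,3.0000)
J_ω[:, 3] = z_3
entry J[2][3] = 3.0000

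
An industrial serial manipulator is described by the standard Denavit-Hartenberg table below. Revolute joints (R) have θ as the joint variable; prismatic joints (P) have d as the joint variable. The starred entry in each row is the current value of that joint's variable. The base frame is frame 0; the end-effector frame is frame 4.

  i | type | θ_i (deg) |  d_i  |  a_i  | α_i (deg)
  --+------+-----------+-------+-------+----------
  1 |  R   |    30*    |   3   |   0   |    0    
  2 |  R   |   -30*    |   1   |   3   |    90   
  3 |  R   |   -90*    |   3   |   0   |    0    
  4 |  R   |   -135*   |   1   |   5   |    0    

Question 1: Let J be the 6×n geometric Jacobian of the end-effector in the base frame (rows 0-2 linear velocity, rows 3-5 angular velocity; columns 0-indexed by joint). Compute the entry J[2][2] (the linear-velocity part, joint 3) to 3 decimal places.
axis z_2 = (0.0000,-1.0000,0.0000); lever o_n−o_2 = (-3.5355,-4.0000,3.5355)
cross product → J_v[:, 2] = (-3.5355,-0.0000,-3.5355)
J_ω[:, 2] = z_2
entry J[2][2] = -3.5355

-3.536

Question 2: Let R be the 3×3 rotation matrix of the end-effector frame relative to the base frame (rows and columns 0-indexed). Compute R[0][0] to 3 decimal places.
-0.707

End-effector x-axis (col 0 of R) = (-0.7071,0.0000,0.7071)
R[0][0] = -0.7071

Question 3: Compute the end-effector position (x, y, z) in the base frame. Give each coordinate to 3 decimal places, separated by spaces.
after link 1: o_1 = (0.0000, 0.0000, 3.0000)
after link 2: o_2 = (3.0000, 0.0000, 4.0000)
after link 3: o_3 = (3.0000, -3.0000, 4.0000)
after link 4: o_4 = (-0.5355, -4.0000, 7.5355)

-0.536 -4.000 7.536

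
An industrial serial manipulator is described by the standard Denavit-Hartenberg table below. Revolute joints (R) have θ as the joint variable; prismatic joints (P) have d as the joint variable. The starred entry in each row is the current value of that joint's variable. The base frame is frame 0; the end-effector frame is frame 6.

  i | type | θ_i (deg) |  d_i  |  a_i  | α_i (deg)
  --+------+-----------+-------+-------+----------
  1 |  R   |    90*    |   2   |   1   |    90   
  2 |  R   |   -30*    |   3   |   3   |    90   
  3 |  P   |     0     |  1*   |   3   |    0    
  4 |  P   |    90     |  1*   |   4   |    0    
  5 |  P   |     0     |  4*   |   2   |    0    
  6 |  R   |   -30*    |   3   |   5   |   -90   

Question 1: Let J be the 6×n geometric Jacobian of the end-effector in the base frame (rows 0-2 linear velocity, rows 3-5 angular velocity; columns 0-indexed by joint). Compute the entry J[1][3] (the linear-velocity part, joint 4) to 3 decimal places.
prismatic axis z_3 = (0.0000,-0.5000,-0.8660)
J_v[:, 3] = z_3; J_ω[:, 3] = (0,0,0)
entry J[1][3] = -0.5000

-0.500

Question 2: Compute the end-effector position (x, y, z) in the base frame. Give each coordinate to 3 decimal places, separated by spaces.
13.330 3.861 -10.044

after link 1: o_1 = (0.0000, 1.0000, 2.0000)
after link 2: o_2 = (3.0000, 3.5981, 0.5000)
after link 3: o_3 = (3.0000, 5.6962, -1.8660)
after link 4: o_4 = (7.0000, 5.1962, -2.7321)
after link 5: o_5 = (9.0000, 3.1962, -6.1962)
after link 6: o_6 = (13.3301, 3.8612, -10.0442)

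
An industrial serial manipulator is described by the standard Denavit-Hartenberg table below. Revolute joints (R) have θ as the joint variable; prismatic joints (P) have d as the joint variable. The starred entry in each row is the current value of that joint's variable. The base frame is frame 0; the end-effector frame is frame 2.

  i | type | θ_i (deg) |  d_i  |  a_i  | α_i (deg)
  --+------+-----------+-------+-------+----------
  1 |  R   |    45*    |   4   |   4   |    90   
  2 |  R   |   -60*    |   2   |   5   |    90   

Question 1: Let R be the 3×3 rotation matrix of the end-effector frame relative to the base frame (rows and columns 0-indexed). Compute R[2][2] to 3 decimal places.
End-effector z-axis (col 2 of R) = (-0.6124,-0.6124,-0.5000)
R[2][2] = -0.5000

-0.500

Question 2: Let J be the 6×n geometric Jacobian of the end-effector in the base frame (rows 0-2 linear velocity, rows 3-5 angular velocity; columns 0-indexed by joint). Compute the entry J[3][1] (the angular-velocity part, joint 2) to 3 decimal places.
axis z_1 = (0.7071,-0.7071,0.0000); lever o_n−o_1 = (3.1820,0.3536,-4.3301)
cross product → J_v[:, 1] = (3.0619,3.0619,2.5000)
J_ω[:, 1] = z_1
entry J[3][1] = 0.7071

0.707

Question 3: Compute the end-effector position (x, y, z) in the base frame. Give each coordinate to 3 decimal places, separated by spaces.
after link 1: o_1 = (2.8284, 2.8284, 4.0000)
after link 2: o_2 = (6.0104, 3.1820, -0.3301)

6.010 3.182 -0.330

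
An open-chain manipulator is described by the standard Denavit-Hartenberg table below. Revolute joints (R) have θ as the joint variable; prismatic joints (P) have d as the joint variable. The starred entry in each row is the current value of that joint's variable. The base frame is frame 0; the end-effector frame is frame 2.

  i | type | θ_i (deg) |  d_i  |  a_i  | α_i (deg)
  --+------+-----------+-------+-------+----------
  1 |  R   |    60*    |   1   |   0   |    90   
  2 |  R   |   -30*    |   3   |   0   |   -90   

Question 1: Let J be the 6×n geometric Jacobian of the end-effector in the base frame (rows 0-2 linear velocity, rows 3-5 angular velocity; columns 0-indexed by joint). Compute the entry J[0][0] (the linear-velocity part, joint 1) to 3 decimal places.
axis z_0 = ẑ; lever o_n−o_0 = (2.5981,-1.5000,1.0000)
cross product → J_v[:, 0] = (1.5000,2.5981,-0.0000)
J_ω[:, 0] = z_0
entry J[0][0] = 1.5000

1.500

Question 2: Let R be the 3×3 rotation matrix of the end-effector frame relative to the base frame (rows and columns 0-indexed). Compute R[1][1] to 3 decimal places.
End-effector y-axis (col 1 of R) = (-0.8660,0.5000,-0.0000)
R[1][1] = 0.5000

0.500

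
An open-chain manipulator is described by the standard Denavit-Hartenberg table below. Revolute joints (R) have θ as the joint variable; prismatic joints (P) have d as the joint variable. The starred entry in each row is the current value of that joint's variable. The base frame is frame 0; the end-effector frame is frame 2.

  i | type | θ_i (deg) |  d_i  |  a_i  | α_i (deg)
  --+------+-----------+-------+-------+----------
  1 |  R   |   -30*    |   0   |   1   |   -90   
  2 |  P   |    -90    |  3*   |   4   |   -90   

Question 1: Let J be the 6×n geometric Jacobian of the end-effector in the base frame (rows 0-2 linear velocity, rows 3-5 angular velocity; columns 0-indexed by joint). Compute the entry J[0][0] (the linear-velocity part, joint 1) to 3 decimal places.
-2.098

axis z_0 = ẑ; lever o_n−o_0 = (2.3660,2.0981,4.0000)
cross product → J_v[:, 0] = (-2.0981,2.3660,0.0000)
J_ω[:, 0] = z_0
entry J[0][0] = -2.0981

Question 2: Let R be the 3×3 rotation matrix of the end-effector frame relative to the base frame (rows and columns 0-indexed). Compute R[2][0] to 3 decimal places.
End-effector x-axis (col 0 of R) = (0.0000,-0.0000,1.0000)
R[2][0] = 1.0000

1.000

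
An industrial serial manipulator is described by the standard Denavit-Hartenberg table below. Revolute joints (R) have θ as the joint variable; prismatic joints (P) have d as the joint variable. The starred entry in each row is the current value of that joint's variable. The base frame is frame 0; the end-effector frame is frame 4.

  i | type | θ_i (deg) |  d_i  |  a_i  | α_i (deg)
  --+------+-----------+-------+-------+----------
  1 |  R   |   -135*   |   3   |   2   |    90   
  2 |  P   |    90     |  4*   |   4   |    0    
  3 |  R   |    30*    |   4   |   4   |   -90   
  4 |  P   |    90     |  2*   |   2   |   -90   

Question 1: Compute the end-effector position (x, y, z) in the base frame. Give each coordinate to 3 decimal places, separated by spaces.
-3.018 5.467 9.464

after link 1: o_1 = (-1.4142, -1.4142, 3.0000)
after link 2: o_2 = (-4.2426, 1.4142, 7.0000)
after link 3: o_3 = (-5.6569, 5.6569, 10.4641)
after link 4: o_4 = (-3.0179, 5.4674, 9.4641)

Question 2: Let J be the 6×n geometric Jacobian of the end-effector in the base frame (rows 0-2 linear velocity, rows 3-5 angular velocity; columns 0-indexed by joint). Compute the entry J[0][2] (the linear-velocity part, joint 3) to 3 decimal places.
1.742

axis z_2 = (-0.7071,0.7071,0.0000); lever o_n−o_2 = (1.2247,4.0532,2.4641)
cross product → J_v[:, 2] = (1.7424,1.7424,-3.7321)
J_ω[:, 2] = z_2
entry J[0][2] = 1.7424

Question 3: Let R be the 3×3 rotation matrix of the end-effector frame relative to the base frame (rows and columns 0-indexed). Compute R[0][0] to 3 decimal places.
End-effector x-axis (col 0 of R) = (0.7071,-0.7071,-0.0000)
R[0][0] = 0.7071

0.707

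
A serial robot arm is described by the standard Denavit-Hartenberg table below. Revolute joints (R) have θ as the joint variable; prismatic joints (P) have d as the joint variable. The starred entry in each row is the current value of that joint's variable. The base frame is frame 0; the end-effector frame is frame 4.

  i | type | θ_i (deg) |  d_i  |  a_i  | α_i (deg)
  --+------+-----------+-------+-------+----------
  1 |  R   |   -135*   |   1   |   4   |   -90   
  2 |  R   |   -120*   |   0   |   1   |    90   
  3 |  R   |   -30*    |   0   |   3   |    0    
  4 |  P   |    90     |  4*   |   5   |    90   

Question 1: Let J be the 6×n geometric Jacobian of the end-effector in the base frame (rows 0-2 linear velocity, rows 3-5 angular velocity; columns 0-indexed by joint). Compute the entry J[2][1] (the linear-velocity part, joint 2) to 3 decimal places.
axis z_1 = (0.7071,-0.7071,0.0000); lever o_n−o_1 = (6.6067,2.6043,3.2811)
cross product → J_v[:, 1] = (-2.3201,-2.3201,6.5131)
J_ω[:, 1] = z_1
entry J[2][1] = 6.5131

6.513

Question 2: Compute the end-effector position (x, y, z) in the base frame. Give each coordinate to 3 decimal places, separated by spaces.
after link 1: o_1 = (-2.8284, -2.8284, 1.0000)
after link 2: o_2 = (-2.4749, -2.4749, 1.8660)
after link 3: o_3 = (-2.6170, -0.4957, 4.1160)
after link 4: o_4 = (3.7783, -0.2241, 4.2811)

3.778 -0.224 4.281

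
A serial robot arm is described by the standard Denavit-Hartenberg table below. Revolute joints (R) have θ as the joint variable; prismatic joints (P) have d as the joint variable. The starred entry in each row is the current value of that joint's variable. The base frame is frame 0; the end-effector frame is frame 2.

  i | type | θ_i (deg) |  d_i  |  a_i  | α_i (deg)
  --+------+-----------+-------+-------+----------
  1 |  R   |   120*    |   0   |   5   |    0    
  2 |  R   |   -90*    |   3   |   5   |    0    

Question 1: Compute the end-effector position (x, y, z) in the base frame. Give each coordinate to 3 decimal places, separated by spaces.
1.830 6.830 3.000

after link 1: o_1 = (-2.5000, 4.3301, 0.0000)
after link 2: o_2 = (1.8301, 6.8301, 3.0000)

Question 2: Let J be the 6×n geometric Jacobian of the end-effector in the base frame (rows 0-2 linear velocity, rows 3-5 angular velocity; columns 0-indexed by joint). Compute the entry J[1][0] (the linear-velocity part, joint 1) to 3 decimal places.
axis z_0 = ẑ; lever o_n−o_0 = (1.8301,6.8301,3.0000)
cross product → J_v[:, 0] = (-6.8301,1.8301,0.0000)
J_ω[:, 0] = z_0
entry J[1][0] = 1.8301

1.830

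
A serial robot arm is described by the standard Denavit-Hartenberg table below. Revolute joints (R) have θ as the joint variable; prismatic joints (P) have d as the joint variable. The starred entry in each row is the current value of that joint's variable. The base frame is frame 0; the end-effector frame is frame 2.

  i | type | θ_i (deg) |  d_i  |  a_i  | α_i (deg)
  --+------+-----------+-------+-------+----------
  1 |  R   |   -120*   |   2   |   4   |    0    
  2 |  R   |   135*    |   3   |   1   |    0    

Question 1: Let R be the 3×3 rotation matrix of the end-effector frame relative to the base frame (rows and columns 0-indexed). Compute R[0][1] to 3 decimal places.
-0.259

End-effector y-axis (col 1 of R) = (-0.2588,0.9659,0.0000)
R[0][1] = -0.2588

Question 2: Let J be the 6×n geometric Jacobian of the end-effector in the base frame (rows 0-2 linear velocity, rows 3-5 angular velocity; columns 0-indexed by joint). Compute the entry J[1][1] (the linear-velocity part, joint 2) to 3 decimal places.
0.966

axis z_1 = (0.0000,0.0000,1.0000); lever o_n−o_1 = (0.9659,0.2588,3.0000)
cross product → J_v[:, 1] = (-0.2588,0.9659,0.0000)
J_ω[:, 1] = z_1
entry J[1][1] = 0.9659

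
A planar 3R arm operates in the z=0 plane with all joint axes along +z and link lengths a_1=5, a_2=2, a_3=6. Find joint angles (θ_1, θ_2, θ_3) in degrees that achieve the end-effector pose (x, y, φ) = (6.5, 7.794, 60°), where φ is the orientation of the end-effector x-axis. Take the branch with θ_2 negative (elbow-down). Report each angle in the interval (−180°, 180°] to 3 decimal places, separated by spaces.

59.997 -120.004 120.007

wrist centre = target − a_3·(cos φ, sin φ) = (3.5000, 2.5978)
cos θ_2 = (18.9988−5²−2²)/(2·5·2) = -0.5001; θ_2 = -120.0039° (elbow-down)
β = atan2(2.5978,3.5000) = 36.5844°; ψ = atan2(-1.7320,3.9999) = -23.4130°
θ_1 = β − ψ = 59.9974°
θ_3 = φ − θ_1 − θ_2 = 120.0065° (wrapped to (-180°,180°])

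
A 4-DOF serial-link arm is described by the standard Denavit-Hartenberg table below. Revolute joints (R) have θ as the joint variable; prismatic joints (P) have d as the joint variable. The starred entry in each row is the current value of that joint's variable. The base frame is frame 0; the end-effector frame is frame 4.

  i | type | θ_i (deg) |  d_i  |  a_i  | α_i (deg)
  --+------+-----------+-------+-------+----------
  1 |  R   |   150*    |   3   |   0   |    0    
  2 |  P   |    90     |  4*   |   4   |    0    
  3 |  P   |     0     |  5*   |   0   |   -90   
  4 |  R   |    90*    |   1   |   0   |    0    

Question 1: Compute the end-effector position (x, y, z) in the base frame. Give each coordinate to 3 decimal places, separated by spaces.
after link 1: o_1 = (0.0000, 0.0000, 3.0000)
after link 2: o_2 = (-2.0000, -3.4641, 7.0000)
after link 3: o_3 = (-2.0000, -3.4641, 12.0000)
after link 4: o_4 = (-1.1340, -3.9641, 12.0000)

-1.134 -3.964 12.000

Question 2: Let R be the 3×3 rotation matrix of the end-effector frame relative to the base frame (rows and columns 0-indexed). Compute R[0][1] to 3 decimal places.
0.500

End-effector y-axis (col 1 of R) = (0.5000,0.8660,-0.0000)
R[0][1] = 0.5000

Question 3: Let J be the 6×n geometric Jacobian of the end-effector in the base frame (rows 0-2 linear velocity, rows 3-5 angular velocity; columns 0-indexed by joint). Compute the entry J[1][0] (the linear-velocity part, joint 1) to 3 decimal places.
-1.134

axis z_0 = ẑ; lever o_n−o_0 = (-1.1340,-3.9641,12.0000)
cross product → J_v[:, 0] = (3.9641,-1.1340,0.0000)
J_ω[:, 0] = z_0
entry J[1][0] = -1.1340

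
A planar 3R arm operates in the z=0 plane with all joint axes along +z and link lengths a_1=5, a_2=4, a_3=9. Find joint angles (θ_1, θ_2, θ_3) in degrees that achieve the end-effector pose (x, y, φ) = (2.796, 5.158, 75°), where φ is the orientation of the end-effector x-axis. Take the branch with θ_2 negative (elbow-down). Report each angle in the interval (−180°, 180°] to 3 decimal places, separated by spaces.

wrist centre = target − a_3·(cos φ, sin φ) = (0.4666, -3.5353)
cos θ_2 = (12.7163−5²−4²)/(2·5·4) = -0.7071; θ_2 = -134.9988° (elbow-down)
β = atan2(-3.5353,0.4666) = -82.4810°; ψ = atan2(-2.8285,2.1716) = -52.4840°
θ_1 = β − ψ = -29.9970°
θ_3 = φ − θ_1 − θ_2 = -120.0042° (wrapped to (-180°,180°])

-29.997 -134.999 -120.004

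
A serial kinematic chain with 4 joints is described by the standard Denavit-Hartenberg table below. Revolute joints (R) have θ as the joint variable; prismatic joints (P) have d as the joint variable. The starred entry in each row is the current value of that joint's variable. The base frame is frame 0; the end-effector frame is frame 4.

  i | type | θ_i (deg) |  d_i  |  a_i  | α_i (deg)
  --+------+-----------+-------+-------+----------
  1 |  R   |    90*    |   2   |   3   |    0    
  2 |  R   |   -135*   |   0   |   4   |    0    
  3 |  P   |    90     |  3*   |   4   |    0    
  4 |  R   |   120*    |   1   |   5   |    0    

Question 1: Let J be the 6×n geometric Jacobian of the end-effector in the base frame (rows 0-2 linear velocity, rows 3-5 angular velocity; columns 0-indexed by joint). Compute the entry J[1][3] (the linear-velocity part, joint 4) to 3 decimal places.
axis z_3 = (0.0000,0.0000,1.0000); lever o_n−o_3 = (-4.8296,1.2941,1.0000)
cross product → J_v[:, 3] = (-1.2941,-4.8296,0.0000)
J_ω[:, 3] = z_3
entry J[1][3] = -4.8296

-4.830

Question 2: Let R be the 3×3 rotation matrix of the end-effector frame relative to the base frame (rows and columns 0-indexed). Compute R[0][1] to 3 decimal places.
-0.259

End-effector y-axis (col 1 of R) = (-0.2588,-0.9659,0.0000)
R[0][1] = -0.2588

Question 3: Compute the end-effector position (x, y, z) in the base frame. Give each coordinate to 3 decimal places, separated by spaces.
after link 1: o_1 = (0.0000, 3.0000, 2.0000)
after link 2: o_2 = (2.8284, 0.1716, 2.0000)
after link 3: o_3 = (5.6569, 3.0000, 5.0000)
after link 4: o_4 = (0.8272, 4.2941, 6.0000)

0.827 4.294 6.000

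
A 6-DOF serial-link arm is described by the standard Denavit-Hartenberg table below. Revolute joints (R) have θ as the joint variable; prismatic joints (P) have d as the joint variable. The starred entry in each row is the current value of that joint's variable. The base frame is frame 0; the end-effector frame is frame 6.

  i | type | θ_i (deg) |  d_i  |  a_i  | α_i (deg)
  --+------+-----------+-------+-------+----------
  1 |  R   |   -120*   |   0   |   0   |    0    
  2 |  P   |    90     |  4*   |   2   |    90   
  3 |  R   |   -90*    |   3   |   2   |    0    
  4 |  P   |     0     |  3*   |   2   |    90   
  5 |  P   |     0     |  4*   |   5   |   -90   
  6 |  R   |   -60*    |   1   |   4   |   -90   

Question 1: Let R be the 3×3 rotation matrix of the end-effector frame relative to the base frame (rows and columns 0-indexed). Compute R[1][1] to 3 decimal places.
End-effector y-axis (col 1 of R) = (0.5000,0.8660,-0.0000)
R[1][1] = 0.8660

0.866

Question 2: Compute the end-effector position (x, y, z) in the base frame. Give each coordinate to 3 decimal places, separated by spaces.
-8.232 -3.330 -7.000

after link 1: o_1 = (0.0000, 0.0000, 0.0000)
after link 2: o_2 = (1.7321, -1.0000, 4.0000)
after link 3: o_3 = (0.2321, -3.5981, 2.0000)
after link 4: o_4 = (-1.2679, -6.1962, 0.0000)
after link 5: o_5 = (-4.7321, -4.1962, -5.0000)
after link 6: o_6 = (-8.2321, -3.3301, -7.0000)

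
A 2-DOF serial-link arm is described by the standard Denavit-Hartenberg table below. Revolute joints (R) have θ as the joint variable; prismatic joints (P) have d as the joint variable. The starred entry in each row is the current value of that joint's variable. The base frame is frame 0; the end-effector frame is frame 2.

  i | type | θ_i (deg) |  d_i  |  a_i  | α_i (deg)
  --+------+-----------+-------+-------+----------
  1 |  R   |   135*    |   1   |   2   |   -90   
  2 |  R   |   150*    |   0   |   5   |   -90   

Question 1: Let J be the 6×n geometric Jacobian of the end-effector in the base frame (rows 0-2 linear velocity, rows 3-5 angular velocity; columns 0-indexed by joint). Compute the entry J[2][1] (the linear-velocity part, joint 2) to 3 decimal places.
axis z_1 = (-0.7071,-0.7071,0.0000); lever o_n−o_1 = (3.0619,-3.0619,-2.5000)
cross product → J_v[:, 1] = (1.7678,-1.7678,4.3301)
J_ω[:, 1] = z_1
entry J[2][1] = 4.3301

4.330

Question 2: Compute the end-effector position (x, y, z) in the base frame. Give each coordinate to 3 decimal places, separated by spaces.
after link 1: o_1 = (-1.4142, 1.4142, 1.0000)
after link 2: o_2 = (1.6476, -1.6476, -1.5000)

1.648 -1.648 -1.500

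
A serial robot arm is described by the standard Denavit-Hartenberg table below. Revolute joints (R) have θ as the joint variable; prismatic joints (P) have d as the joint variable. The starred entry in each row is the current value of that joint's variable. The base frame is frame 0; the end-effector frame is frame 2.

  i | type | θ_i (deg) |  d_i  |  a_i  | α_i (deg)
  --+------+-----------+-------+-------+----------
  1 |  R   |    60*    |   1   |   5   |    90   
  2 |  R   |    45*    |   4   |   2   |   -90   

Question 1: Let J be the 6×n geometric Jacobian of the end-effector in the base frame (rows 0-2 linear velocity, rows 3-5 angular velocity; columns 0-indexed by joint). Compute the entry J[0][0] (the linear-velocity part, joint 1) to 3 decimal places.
-3.555

axis z_0 = ẑ; lever o_n−o_0 = (6.6712,3.5549,2.4142)
cross product → J_v[:, 0] = (-3.5549,6.6712,0.0000)
J_ω[:, 0] = z_0
entry J[0][0] = -3.5549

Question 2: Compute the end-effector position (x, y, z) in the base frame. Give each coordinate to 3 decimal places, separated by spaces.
6.671 3.555 2.414

after link 1: o_1 = (2.5000, 4.3301, 1.0000)
after link 2: o_2 = (6.6712, 3.5549, 2.4142)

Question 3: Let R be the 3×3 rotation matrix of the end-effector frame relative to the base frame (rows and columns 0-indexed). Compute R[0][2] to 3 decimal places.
-0.354

End-effector z-axis (col 2 of R) = (-0.3536,-0.6124,0.7071)
R[0][2] = -0.3536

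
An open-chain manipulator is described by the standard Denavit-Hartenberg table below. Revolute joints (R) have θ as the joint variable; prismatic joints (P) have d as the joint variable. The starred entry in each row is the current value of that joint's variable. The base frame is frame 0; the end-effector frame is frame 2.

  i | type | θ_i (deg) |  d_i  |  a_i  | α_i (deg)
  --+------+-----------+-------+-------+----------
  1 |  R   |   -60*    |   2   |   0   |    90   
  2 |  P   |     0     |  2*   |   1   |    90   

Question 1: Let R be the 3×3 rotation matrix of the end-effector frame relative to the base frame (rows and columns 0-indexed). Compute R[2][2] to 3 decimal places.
-1.000

End-effector z-axis (col 2 of R) = (-0.0000,-0.0000,-1.0000)
R[2][2] = -1.0000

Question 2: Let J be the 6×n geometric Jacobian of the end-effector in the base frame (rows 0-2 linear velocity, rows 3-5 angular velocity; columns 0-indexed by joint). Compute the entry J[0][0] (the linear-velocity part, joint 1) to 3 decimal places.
1.866

axis z_0 = ẑ; lever o_n−o_0 = (-1.2321,-1.8660,2.0000)
cross product → J_v[:, 0] = (1.8660,-1.2321,0.0000)
J_ω[:, 0] = z_0
entry J[0][0] = 1.8660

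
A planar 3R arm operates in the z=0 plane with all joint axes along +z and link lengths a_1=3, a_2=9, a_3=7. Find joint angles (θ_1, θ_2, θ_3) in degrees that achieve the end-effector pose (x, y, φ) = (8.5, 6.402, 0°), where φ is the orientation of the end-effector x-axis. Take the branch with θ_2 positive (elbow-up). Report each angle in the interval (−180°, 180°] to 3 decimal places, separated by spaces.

wrist centre = target − a_3·(cos φ, sin φ) = (1.5000, 6.4020)
cos θ_2 = (43.2356−3²−9²)/(2·3·9) = -0.8660; θ_2 = 149.9979° (elbow-up)
β = atan2(6.4020,1.5000) = 76.8134°; ψ = atan2(4.5003,-4.7941) = 136.8105°
θ_1 = β − ψ = -59.9971°
θ_3 = φ − θ_1 − θ_2 = -90.0008° (wrapped to (-180°,180°])

-59.997 149.998 -90.001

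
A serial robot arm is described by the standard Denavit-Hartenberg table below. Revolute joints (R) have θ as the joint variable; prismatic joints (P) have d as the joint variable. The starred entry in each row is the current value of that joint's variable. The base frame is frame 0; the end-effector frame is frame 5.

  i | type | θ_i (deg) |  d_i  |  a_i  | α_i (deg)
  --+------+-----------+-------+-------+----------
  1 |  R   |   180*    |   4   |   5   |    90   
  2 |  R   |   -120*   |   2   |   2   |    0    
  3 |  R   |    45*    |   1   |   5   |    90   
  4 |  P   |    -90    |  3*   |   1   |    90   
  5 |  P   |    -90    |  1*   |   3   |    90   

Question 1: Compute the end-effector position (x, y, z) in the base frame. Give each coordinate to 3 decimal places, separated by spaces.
after link 1: o_1 = (-5.0000, 0.0000, 4.0000)
after link 2: o_2 = (-4.0000, 2.0000, 2.2679)
after link 3: o_3 = (-5.2941, 3.0000, -2.5617)
after link 4: o_4 = (-2.3963, 2.0000, -3.3381)
after link 5: o_5 = (-5.0353, 2.0000, -1.5958)

-5.035 2.000 -1.596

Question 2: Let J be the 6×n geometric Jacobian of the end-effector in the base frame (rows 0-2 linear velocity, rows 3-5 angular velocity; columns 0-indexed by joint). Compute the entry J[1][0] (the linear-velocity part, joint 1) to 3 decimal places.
-5.035

axis z_0 = ẑ; lever o_n−o_0 = (-5.0353,2.0000,-1.5958)
cross product → J_v[:, 0] = (-2.0000,-5.0353,0.0000)
J_ω[:, 0] = z_0
entry J[1][0] = -5.0353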